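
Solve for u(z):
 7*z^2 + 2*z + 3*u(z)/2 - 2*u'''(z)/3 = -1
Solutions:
 u(z) = C3*exp(2^(1/3)*3^(2/3)*z/2) - 14*z^2/3 - 4*z/3 + (C1*sin(3*2^(1/3)*3^(1/6)*z/4) + C2*cos(3*2^(1/3)*3^(1/6)*z/4))*exp(-2^(1/3)*3^(2/3)*z/4) - 2/3


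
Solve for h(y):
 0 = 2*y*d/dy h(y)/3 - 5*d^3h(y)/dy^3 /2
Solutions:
 h(y) = C1 + Integral(C2*airyai(30^(2/3)*y/15) + C3*airybi(30^(2/3)*y/15), y)


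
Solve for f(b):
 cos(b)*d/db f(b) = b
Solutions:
 f(b) = C1 + Integral(b/cos(b), b)


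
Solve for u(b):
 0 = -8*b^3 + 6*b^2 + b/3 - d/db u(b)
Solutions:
 u(b) = C1 - 2*b^4 + 2*b^3 + b^2/6


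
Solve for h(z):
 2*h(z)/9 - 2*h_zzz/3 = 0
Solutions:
 h(z) = C3*exp(3^(2/3)*z/3) + (C1*sin(3^(1/6)*z/2) + C2*cos(3^(1/6)*z/2))*exp(-3^(2/3)*z/6)


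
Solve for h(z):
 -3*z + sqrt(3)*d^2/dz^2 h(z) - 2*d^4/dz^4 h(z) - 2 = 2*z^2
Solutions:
 h(z) = C1 + C2*z + C3*exp(-sqrt(2)*3^(1/4)*z/2) + C4*exp(sqrt(2)*3^(1/4)*z/2) + sqrt(3)*z^4/18 + sqrt(3)*z^3/6 + z^2*(sqrt(3) + 4)/3


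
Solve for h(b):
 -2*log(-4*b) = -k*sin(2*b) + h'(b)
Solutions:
 h(b) = C1 - 2*b*log(-b) - 4*b*log(2) + 2*b - k*cos(2*b)/2


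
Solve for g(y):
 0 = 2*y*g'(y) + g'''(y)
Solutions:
 g(y) = C1 + Integral(C2*airyai(-2^(1/3)*y) + C3*airybi(-2^(1/3)*y), y)


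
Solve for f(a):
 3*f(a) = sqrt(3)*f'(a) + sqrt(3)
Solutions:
 f(a) = C1*exp(sqrt(3)*a) + sqrt(3)/3


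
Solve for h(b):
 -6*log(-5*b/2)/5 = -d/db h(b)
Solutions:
 h(b) = C1 + 6*b*log(-b)/5 + 6*b*(-1 - log(2) + log(5))/5


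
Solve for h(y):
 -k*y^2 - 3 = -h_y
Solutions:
 h(y) = C1 + k*y^3/3 + 3*y


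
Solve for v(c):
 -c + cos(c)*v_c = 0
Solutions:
 v(c) = C1 + Integral(c/cos(c), c)


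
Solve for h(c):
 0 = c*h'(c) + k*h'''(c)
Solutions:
 h(c) = C1 + Integral(C2*airyai(c*(-1/k)^(1/3)) + C3*airybi(c*(-1/k)^(1/3)), c)


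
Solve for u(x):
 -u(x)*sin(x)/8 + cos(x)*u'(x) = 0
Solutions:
 u(x) = C1/cos(x)^(1/8)


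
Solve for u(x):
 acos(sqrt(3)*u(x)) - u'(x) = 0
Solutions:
 Integral(1/acos(sqrt(3)*_y), (_y, u(x))) = C1 + x


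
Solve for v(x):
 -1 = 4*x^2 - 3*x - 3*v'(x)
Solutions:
 v(x) = C1 + 4*x^3/9 - x^2/2 + x/3


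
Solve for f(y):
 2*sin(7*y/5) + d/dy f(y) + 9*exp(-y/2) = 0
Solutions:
 f(y) = C1 + 10*cos(7*y/5)/7 + 18*exp(-y/2)


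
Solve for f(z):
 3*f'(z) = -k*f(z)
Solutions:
 f(z) = C1*exp(-k*z/3)


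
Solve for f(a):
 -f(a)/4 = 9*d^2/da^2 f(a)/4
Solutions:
 f(a) = C1*sin(a/3) + C2*cos(a/3)


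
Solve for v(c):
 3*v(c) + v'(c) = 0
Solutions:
 v(c) = C1*exp(-3*c)


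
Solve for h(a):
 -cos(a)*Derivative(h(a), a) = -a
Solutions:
 h(a) = C1 + Integral(a/cos(a), a)


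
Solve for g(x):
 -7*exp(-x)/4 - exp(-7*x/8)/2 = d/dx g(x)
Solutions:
 g(x) = C1 + 7*exp(-x)/4 + 4*exp(-7*x/8)/7


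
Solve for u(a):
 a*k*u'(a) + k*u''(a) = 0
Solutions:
 u(a) = C1 + C2*erf(sqrt(2)*a/2)


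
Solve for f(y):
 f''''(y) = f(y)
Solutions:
 f(y) = C1*exp(-y) + C2*exp(y) + C3*sin(y) + C4*cos(y)


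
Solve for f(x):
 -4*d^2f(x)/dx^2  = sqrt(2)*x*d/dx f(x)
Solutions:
 f(x) = C1 + C2*erf(2^(3/4)*x/4)


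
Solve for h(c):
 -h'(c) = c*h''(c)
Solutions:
 h(c) = C1 + C2*log(c)


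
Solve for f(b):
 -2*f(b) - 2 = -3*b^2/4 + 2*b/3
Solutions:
 f(b) = 3*b^2/8 - b/3 - 1


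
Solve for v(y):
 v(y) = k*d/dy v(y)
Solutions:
 v(y) = C1*exp(y/k)


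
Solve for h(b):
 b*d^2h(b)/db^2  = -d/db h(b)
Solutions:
 h(b) = C1 + C2*log(b)


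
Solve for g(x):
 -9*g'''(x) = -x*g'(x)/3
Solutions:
 g(x) = C1 + Integral(C2*airyai(x/3) + C3*airybi(x/3), x)


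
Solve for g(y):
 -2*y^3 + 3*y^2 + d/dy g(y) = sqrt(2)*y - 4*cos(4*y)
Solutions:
 g(y) = C1 + y^4/2 - y^3 + sqrt(2)*y^2/2 - sin(4*y)


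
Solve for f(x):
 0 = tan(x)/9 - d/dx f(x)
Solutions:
 f(x) = C1 - log(cos(x))/9


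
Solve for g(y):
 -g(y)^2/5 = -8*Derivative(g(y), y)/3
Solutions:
 g(y) = -40/(C1 + 3*y)


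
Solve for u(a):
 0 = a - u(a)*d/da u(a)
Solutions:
 u(a) = -sqrt(C1 + a^2)
 u(a) = sqrt(C1 + a^2)


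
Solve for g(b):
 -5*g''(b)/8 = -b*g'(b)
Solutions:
 g(b) = C1 + C2*erfi(2*sqrt(5)*b/5)


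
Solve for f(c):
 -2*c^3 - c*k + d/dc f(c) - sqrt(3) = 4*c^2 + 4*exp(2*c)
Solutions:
 f(c) = C1 + c^4/2 + 4*c^3/3 + c^2*k/2 + sqrt(3)*c + 2*exp(2*c)


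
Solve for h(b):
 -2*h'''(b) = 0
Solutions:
 h(b) = C1 + C2*b + C3*b^2


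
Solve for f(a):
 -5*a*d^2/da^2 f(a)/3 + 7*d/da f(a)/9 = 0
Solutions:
 f(a) = C1 + C2*a^(22/15)


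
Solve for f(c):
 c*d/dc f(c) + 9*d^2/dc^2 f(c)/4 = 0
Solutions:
 f(c) = C1 + C2*erf(sqrt(2)*c/3)


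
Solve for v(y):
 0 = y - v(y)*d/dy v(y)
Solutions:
 v(y) = -sqrt(C1 + y^2)
 v(y) = sqrt(C1 + y^2)


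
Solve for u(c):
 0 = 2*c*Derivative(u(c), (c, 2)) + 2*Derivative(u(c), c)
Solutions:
 u(c) = C1 + C2*log(c)


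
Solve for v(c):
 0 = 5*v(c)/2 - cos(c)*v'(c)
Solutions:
 v(c) = C1*(sin(c) + 1)^(5/4)/(sin(c) - 1)^(5/4)


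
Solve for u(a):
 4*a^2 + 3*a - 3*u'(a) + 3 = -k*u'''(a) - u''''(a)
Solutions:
 u(a) = C1 + C2*exp(-a*(k^2/(k^3 + sqrt(-4*k^6 + (2*k^3 - 81)^2)/2 - 81/2)^(1/3) + k + (k^3 + sqrt(-4*k^6 + (2*k^3 - 81)^2)/2 - 81/2)^(1/3))/3) + C3*exp(a*(-4*k^2/((-1 + sqrt(3)*I)*(k^3 + sqrt(-4*k^6 + (2*k^3 - 81)^2)/2 - 81/2)^(1/3)) - 2*k + (k^3 + sqrt(-4*k^6 + (2*k^3 - 81)^2)/2 - 81/2)^(1/3) - sqrt(3)*I*(k^3 + sqrt(-4*k^6 + (2*k^3 - 81)^2)/2 - 81/2)^(1/3))/6) + C4*exp(a*(4*k^2/((1 + sqrt(3)*I)*(k^3 + sqrt(-4*k^6 + (2*k^3 - 81)^2)/2 - 81/2)^(1/3)) - 2*k + (k^3 + sqrt(-4*k^6 + (2*k^3 - 81)^2)/2 - 81/2)^(1/3) + sqrt(3)*I*(k^3 + sqrt(-4*k^6 + (2*k^3 - 81)^2)/2 - 81/2)^(1/3))/6) + 4*a^3/9 + a^2/2 + 8*a*k/9 + a


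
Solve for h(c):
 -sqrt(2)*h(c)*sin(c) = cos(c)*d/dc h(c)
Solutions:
 h(c) = C1*cos(c)^(sqrt(2))


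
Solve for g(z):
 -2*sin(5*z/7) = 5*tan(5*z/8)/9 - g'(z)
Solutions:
 g(z) = C1 - 8*log(cos(5*z/8))/9 - 14*cos(5*z/7)/5


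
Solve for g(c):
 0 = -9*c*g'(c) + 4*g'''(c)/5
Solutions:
 g(c) = C1 + Integral(C2*airyai(90^(1/3)*c/2) + C3*airybi(90^(1/3)*c/2), c)


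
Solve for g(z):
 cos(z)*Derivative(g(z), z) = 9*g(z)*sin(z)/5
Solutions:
 g(z) = C1/cos(z)^(9/5)


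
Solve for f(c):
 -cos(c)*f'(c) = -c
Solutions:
 f(c) = C1 + Integral(c/cos(c), c)


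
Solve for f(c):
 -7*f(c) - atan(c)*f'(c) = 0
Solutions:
 f(c) = C1*exp(-7*Integral(1/atan(c), c))


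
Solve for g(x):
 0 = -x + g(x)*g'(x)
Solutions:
 g(x) = -sqrt(C1 + x^2)
 g(x) = sqrt(C1 + x^2)


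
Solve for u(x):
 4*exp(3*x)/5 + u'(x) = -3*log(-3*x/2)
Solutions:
 u(x) = C1 - 3*x*log(-x) + 3*x*(-log(3) + log(2) + 1) - 4*exp(3*x)/15


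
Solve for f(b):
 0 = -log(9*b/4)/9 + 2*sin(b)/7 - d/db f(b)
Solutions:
 f(b) = C1 - b*log(b)/9 - 2*b*log(3)/9 + b/9 + 2*b*log(2)/9 - 2*cos(b)/7


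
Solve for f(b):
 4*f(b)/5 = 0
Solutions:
 f(b) = 0


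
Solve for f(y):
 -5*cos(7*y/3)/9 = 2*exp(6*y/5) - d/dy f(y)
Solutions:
 f(y) = C1 + 5*exp(6*y/5)/3 + 5*sin(7*y/3)/21


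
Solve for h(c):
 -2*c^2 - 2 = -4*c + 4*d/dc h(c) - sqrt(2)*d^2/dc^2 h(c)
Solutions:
 h(c) = C1 + C2*exp(2*sqrt(2)*c) - c^3/6 - sqrt(2)*c^2/8 + c^2/2 - 5*c/8 + sqrt(2)*c/4


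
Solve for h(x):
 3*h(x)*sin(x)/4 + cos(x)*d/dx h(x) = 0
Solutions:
 h(x) = C1*cos(x)^(3/4)


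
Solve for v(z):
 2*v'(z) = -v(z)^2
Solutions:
 v(z) = 2/(C1 + z)


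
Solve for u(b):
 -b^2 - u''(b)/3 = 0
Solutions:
 u(b) = C1 + C2*b - b^4/4


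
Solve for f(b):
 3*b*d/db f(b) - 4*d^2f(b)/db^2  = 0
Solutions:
 f(b) = C1 + C2*erfi(sqrt(6)*b/4)


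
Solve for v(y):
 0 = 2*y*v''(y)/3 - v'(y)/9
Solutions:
 v(y) = C1 + C2*y^(7/6)


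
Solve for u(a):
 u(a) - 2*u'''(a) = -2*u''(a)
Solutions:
 u(a) = C1*exp(a*(-2^(1/3)*(3*sqrt(105) + 31)^(1/3) - 2*2^(2/3)/(3*sqrt(105) + 31)^(1/3) + 4)/12)*sin(2^(1/3)*sqrt(3)*a*(-(3*sqrt(105) + 31)^(1/3) + 2*2^(1/3)/(3*sqrt(105) + 31)^(1/3))/12) + C2*exp(a*(-2^(1/3)*(3*sqrt(105) + 31)^(1/3) - 2*2^(2/3)/(3*sqrt(105) + 31)^(1/3) + 4)/12)*cos(2^(1/3)*sqrt(3)*a*(-(3*sqrt(105) + 31)^(1/3) + 2*2^(1/3)/(3*sqrt(105) + 31)^(1/3))/12) + C3*exp(a*(2*2^(2/3)/(3*sqrt(105) + 31)^(1/3) + 2 + 2^(1/3)*(3*sqrt(105) + 31)^(1/3))/6)


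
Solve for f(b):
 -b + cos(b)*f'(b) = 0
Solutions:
 f(b) = C1 + Integral(b/cos(b), b)


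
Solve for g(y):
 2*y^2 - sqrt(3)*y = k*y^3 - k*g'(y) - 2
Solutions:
 g(y) = C1 + y^4/4 - 2*y^3/(3*k) + sqrt(3)*y^2/(2*k) - 2*y/k


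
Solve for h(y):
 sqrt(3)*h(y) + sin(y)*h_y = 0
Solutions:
 h(y) = C1*(cos(y) + 1)^(sqrt(3)/2)/(cos(y) - 1)^(sqrt(3)/2)


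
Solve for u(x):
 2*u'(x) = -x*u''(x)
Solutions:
 u(x) = C1 + C2/x


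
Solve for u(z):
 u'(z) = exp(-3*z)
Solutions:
 u(z) = C1 - exp(-3*z)/3


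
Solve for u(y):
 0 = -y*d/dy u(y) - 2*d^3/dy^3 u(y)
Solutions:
 u(y) = C1 + Integral(C2*airyai(-2^(2/3)*y/2) + C3*airybi(-2^(2/3)*y/2), y)


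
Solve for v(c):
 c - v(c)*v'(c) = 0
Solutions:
 v(c) = -sqrt(C1 + c^2)
 v(c) = sqrt(C1 + c^2)


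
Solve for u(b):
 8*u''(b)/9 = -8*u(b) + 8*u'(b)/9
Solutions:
 u(b) = (C1*sin(sqrt(35)*b/2) + C2*cos(sqrt(35)*b/2))*exp(b/2)


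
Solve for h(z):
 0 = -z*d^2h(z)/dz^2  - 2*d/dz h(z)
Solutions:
 h(z) = C1 + C2/z


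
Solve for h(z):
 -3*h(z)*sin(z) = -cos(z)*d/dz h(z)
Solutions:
 h(z) = C1/cos(z)^3


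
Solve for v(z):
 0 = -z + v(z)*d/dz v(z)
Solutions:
 v(z) = -sqrt(C1 + z^2)
 v(z) = sqrt(C1 + z^2)


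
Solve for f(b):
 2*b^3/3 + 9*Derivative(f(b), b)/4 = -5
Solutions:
 f(b) = C1 - 2*b^4/27 - 20*b/9


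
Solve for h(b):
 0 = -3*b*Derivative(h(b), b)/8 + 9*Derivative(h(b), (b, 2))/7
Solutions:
 h(b) = C1 + C2*erfi(sqrt(21)*b/12)


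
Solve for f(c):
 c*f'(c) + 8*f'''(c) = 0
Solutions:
 f(c) = C1 + Integral(C2*airyai(-c/2) + C3*airybi(-c/2), c)


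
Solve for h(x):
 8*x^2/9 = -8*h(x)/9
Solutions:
 h(x) = -x^2


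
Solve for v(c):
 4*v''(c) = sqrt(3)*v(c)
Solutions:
 v(c) = C1*exp(-3^(1/4)*c/2) + C2*exp(3^(1/4)*c/2)


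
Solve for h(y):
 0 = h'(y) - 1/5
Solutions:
 h(y) = C1 + y/5


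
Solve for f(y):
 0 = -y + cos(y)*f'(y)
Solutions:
 f(y) = C1 + Integral(y/cos(y), y)


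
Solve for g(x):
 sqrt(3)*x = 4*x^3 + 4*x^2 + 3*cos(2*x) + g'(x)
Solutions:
 g(x) = C1 - x^4 - 4*x^3/3 + sqrt(3)*x^2/2 - 3*sin(2*x)/2


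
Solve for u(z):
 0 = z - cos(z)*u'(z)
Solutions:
 u(z) = C1 + Integral(z/cos(z), z)


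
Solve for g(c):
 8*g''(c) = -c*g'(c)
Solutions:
 g(c) = C1 + C2*erf(c/4)


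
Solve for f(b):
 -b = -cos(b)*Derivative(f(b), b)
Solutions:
 f(b) = C1 + Integral(b/cos(b), b)


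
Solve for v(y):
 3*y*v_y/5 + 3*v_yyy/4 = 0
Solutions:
 v(y) = C1 + Integral(C2*airyai(-10^(2/3)*y/5) + C3*airybi(-10^(2/3)*y/5), y)


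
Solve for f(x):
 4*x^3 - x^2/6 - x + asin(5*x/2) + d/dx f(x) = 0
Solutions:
 f(x) = C1 - x^4 + x^3/18 + x^2/2 - x*asin(5*x/2) - sqrt(4 - 25*x^2)/5


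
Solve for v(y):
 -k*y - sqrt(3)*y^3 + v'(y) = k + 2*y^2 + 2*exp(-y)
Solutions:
 v(y) = C1 + k*y^2/2 + k*y + sqrt(3)*y^4/4 + 2*y^3/3 - 2*exp(-y)


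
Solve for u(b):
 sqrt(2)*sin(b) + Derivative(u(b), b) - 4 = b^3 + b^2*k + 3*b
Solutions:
 u(b) = C1 + b^4/4 + b^3*k/3 + 3*b^2/2 + 4*b + sqrt(2)*cos(b)


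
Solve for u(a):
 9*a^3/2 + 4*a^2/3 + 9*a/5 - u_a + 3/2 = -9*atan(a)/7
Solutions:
 u(a) = C1 + 9*a^4/8 + 4*a^3/9 + 9*a^2/10 + 9*a*atan(a)/7 + 3*a/2 - 9*log(a^2 + 1)/14


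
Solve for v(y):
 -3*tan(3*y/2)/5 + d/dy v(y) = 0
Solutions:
 v(y) = C1 - 2*log(cos(3*y/2))/5


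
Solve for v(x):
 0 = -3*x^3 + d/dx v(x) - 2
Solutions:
 v(x) = C1 + 3*x^4/4 + 2*x


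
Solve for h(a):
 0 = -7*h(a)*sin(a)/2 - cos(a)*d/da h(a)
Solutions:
 h(a) = C1*cos(a)^(7/2)


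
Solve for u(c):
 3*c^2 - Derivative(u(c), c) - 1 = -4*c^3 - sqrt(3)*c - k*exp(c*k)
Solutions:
 u(c) = C1 + c^4 + c^3 + sqrt(3)*c^2/2 - c + exp(c*k)


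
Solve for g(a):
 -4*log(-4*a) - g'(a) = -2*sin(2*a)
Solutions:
 g(a) = C1 - 4*a*log(-a) - 8*a*log(2) + 4*a - cos(2*a)


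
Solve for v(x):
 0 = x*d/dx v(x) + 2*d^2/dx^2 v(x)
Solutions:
 v(x) = C1 + C2*erf(x/2)


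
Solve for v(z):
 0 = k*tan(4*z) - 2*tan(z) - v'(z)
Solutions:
 v(z) = C1 - k*log(cos(4*z))/4 + 2*log(cos(z))


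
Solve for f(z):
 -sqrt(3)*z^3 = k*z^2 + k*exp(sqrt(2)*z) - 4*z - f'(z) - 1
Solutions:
 f(z) = C1 + k*z^3/3 + sqrt(2)*k*exp(sqrt(2)*z)/2 + sqrt(3)*z^4/4 - 2*z^2 - z


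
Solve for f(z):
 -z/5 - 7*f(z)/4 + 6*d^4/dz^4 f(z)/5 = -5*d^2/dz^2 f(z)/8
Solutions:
 f(z) = C1*exp(-sqrt(6)*z*sqrt(-25 + sqrt(14065))/24) + C2*exp(sqrt(6)*z*sqrt(-25 + sqrt(14065))/24) + C3*sin(sqrt(6)*z*sqrt(25 + sqrt(14065))/24) + C4*cos(sqrt(6)*z*sqrt(25 + sqrt(14065))/24) - 4*z/35


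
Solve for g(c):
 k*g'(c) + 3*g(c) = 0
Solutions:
 g(c) = C1*exp(-3*c/k)


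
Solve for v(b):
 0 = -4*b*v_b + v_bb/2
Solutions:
 v(b) = C1 + C2*erfi(2*b)


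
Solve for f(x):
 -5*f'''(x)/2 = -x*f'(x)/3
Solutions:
 f(x) = C1 + Integral(C2*airyai(15^(2/3)*2^(1/3)*x/15) + C3*airybi(15^(2/3)*2^(1/3)*x/15), x)


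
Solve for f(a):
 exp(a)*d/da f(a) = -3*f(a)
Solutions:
 f(a) = C1*exp(3*exp(-a))


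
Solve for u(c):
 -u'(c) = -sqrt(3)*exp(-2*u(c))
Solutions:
 u(c) = log(-sqrt(C1 + 2*sqrt(3)*c))
 u(c) = log(C1 + 2*sqrt(3)*c)/2


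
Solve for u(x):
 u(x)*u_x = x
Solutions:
 u(x) = -sqrt(C1 + x^2)
 u(x) = sqrt(C1 + x^2)


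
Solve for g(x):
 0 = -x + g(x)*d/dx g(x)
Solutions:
 g(x) = -sqrt(C1 + x^2)
 g(x) = sqrt(C1 + x^2)


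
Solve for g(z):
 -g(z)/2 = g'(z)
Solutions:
 g(z) = C1*exp(-z/2)


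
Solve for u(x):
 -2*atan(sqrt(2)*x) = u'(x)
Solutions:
 u(x) = C1 - 2*x*atan(sqrt(2)*x) + sqrt(2)*log(2*x^2 + 1)/2


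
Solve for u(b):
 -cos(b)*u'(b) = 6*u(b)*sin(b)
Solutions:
 u(b) = C1*cos(b)^6


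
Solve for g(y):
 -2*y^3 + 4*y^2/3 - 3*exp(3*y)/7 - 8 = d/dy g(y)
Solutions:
 g(y) = C1 - y^4/2 + 4*y^3/9 - 8*y - exp(3*y)/7


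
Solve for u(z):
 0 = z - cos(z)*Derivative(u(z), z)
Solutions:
 u(z) = C1 + Integral(z/cos(z), z)


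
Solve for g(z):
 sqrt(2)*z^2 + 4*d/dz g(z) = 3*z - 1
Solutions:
 g(z) = C1 - sqrt(2)*z^3/12 + 3*z^2/8 - z/4


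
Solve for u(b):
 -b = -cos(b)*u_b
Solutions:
 u(b) = C1 + Integral(b/cos(b), b)


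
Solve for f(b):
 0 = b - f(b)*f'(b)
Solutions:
 f(b) = -sqrt(C1 + b^2)
 f(b) = sqrt(C1 + b^2)


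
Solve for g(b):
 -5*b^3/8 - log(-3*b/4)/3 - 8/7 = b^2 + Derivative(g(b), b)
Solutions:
 g(b) = C1 - 5*b^4/32 - b^3/3 - b*log(-b)/3 + b*(-log(3) - 17/21 + 2*log(6)/3)


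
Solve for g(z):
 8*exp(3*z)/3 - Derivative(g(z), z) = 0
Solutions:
 g(z) = C1 + 8*exp(3*z)/9


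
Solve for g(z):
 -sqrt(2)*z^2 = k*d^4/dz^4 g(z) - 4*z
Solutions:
 g(z) = C1 + C2*z + C3*z^2 + C4*z^3 - sqrt(2)*z^6/(360*k) + z^5/(30*k)


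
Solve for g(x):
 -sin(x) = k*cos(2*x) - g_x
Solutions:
 g(x) = C1 + k*sin(2*x)/2 - cos(x)


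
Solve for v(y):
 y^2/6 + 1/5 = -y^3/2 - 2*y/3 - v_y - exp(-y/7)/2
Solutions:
 v(y) = C1 - y^4/8 - y^3/18 - y^2/3 - y/5 + 7*exp(-y/7)/2


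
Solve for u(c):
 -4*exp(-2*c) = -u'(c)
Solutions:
 u(c) = C1 - 2*exp(-2*c)


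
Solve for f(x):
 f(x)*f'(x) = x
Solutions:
 f(x) = -sqrt(C1 + x^2)
 f(x) = sqrt(C1 + x^2)


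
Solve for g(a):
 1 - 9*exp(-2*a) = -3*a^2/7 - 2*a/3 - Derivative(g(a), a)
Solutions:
 g(a) = C1 - a^3/7 - a^2/3 - a - 9*exp(-2*a)/2


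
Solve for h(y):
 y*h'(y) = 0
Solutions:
 h(y) = C1


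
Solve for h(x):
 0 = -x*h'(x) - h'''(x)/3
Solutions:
 h(x) = C1 + Integral(C2*airyai(-3^(1/3)*x) + C3*airybi(-3^(1/3)*x), x)


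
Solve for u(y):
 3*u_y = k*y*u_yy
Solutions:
 u(y) = C1 + y^(((re(k) + 3)*re(k) + im(k)^2)/(re(k)^2 + im(k)^2))*(C2*sin(3*log(y)*Abs(im(k))/(re(k)^2 + im(k)^2)) + C3*cos(3*log(y)*im(k)/(re(k)^2 + im(k)^2)))


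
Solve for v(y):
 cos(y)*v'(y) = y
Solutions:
 v(y) = C1 + Integral(y/cos(y), y)


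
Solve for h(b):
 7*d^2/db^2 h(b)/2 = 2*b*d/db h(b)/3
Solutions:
 h(b) = C1 + C2*erfi(sqrt(42)*b/21)


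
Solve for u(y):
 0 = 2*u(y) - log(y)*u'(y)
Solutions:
 u(y) = C1*exp(2*li(y))


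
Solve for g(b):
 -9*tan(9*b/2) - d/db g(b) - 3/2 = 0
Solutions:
 g(b) = C1 - 3*b/2 + 2*log(cos(9*b/2))


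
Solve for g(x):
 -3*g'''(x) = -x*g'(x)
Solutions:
 g(x) = C1 + Integral(C2*airyai(3^(2/3)*x/3) + C3*airybi(3^(2/3)*x/3), x)


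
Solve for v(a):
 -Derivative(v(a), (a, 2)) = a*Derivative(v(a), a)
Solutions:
 v(a) = C1 + C2*erf(sqrt(2)*a/2)


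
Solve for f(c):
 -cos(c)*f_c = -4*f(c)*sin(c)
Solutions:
 f(c) = C1/cos(c)^4


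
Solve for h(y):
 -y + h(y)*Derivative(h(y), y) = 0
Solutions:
 h(y) = -sqrt(C1 + y^2)
 h(y) = sqrt(C1 + y^2)


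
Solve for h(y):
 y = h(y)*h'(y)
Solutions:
 h(y) = -sqrt(C1 + y^2)
 h(y) = sqrt(C1 + y^2)


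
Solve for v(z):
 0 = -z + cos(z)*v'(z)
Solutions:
 v(z) = C1 + Integral(z/cos(z), z)


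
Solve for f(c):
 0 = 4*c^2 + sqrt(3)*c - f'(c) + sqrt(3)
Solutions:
 f(c) = C1 + 4*c^3/3 + sqrt(3)*c^2/2 + sqrt(3)*c


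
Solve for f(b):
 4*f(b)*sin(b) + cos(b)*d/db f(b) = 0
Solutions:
 f(b) = C1*cos(b)^4


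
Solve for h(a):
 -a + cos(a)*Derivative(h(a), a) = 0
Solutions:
 h(a) = C1 + Integral(a/cos(a), a)


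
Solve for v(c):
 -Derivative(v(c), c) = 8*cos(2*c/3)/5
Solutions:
 v(c) = C1 - 12*sin(2*c/3)/5


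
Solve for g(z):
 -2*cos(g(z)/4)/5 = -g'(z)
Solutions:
 -2*z/5 - 2*log(sin(g(z)/4) - 1) + 2*log(sin(g(z)/4) + 1) = C1


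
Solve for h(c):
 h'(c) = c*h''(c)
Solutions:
 h(c) = C1 + C2*c^2


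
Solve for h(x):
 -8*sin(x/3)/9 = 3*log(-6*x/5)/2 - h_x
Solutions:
 h(x) = C1 + 3*x*log(-x)/2 - 2*x*log(5) - 3*x/2 + x*log(30)/2 + x*log(6) - 8*cos(x/3)/3


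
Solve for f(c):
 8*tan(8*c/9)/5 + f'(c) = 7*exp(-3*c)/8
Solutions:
 f(c) = C1 - 9*log(tan(8*c/9)^2 + 1)/10 - 7*exp(-3*c)/24


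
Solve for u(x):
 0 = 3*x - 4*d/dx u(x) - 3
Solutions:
 u(x) = C1 + 3*x^2/8 - 3*x/4


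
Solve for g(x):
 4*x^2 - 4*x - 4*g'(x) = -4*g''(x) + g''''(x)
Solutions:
 g(x) = C1 + C2*exp(6^(1/3)*x*(2*6^(1/3)/(sqrt(33) + 9)^(1/3) + (sqrt(33) + 9)^(1/3))/6)*sin(2^(1/3)*3^(1/6)*x*(-3^(2/3)*(sqrt(33) + 9)^(1/3)/6 + 2^(1/3)/(sqrt(33) + 9)^(1/3))) + C3*exp(6^(1/3)*x*(2*6^(1/3)/(sqrt(33) + 9)^(1/3) + (sqrt(33) + 9)^(1/3))/6)*cos(2^(1/3)*3^(1/6)*x*(-3^(2/3)*(sqrt(33) + 9)^(1/3)/6 + 2^(1/3)/(sqrt(33) + 9)^(1/3))) + C4*exp(-6^(1/3)*x*(2*6^(1/3)/(sqrt(33) + 9)^(1/3) + (sqrt(33) + 9)^(1/3))/3) + x^3/3 + x^2/2 + x


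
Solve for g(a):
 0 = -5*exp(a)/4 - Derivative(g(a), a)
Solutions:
 g(a) = C1 - 5*exp(a)/4


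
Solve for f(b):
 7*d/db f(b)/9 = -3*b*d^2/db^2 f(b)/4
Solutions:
 f(b) = C1 + C2/b^(1/27)


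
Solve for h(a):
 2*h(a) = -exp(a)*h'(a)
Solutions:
 h(a) = C1*exp(2*exp(-a))


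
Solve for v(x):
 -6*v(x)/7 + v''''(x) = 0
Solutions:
 v(x) = C1*exp(-6^(1/4)*7^(3/4)*x/7) + C2*exp(6^(1/4)*7^(3/4)*x/7) + C3*sin(6^(1/4)*7^(3/4)*x/7) + C4*cos(6^(1/4)*7^(3/4)*x/7)


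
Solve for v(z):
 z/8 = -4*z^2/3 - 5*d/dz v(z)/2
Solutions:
 v(z) = C1 - 8*z^3/45 - z^2/40


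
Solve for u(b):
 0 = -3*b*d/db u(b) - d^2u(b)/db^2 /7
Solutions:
 u(b) = C1 + C2*erf(sqrt(42)*b/2)


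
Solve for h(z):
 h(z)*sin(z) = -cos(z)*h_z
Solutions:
 h(z) = C1*cos(z)


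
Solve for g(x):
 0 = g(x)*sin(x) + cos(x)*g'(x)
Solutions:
 g(x) = C1*cos(x)


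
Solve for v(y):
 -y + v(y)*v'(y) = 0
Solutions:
 v(y) = -sqrt(C1 + y^2)
 v(y) = sqrt(C1 + y^2)


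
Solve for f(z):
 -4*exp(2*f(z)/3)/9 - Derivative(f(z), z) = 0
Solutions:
 f(z) = 3*log(-sqrt(-1/(C1 - 4*z))) - 3*log(2) + 3*log(6)/2 + 3*log(3)
 f(z) = 3*log(-1/(C1 - 4*z))/2 - 3*log(2) + 3*log(6)/2 + 3*log(3)


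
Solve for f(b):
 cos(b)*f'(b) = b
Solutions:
 f(b) = C1 + Integral(b/cos(b), b)


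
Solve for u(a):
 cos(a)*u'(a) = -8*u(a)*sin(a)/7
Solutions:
 u(a) = C1*cos(a)^(8/7)


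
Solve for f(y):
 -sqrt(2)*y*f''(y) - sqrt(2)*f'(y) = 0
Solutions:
 f(y) = C1 + C2*log(y)


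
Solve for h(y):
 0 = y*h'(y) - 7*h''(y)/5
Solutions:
 h(y) = C1 + C2*erfi(sqrt(70)*y/14)


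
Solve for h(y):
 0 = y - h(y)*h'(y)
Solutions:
 h(y) = -sqrt(C1 + y^2)
 h(y) = sqrt(C1 + y^2)


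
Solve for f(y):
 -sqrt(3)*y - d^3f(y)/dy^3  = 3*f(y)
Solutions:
 f(y) = C3*exp(-3^(1/3)*y) - sqrt(3)*y/3 + (C1*sin(3^(5/6)*y/2) + C2*cos(3^(5/6)*y/2))*exp(3^(1/3)*y/2)


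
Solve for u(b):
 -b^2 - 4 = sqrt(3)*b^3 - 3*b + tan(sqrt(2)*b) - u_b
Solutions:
 u(b) = C1 + sqrt(3)*b^4/4 + b^3/3 - 3*b^2/2 + 4*b - sqrt(2)*log(cos(sqrt(2)*b))/2


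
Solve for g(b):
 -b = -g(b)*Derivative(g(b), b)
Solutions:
 g(b) = -sqrt(C1 + b^2)
 g(b) = sqrt(C1 + b^2)


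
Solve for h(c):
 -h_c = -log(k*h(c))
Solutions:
 li(k*h(c))/k = C1 + c


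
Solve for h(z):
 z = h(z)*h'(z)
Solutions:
 h(z) = -sqrt(C1 + z^2)
 h(z) = sqrt(C1 + z^2)


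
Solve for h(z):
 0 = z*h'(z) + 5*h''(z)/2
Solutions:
 h(z) = C1 + C2*erf(sqrt(5)*z/5)


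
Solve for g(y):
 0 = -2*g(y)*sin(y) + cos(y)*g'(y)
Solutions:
 g(y) = C1/cos(y)^2


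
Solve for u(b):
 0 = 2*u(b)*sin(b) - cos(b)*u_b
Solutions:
 u(b) = C1/cos(b)^2


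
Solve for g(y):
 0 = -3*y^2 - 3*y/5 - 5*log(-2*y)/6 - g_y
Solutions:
 g(y) = C1 - y^3 - 3*y^2/10 - 5*y*log(-y)/6 + 5*y*(1 - log(2))/6


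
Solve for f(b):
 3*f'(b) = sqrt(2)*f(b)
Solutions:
 f(b) = C1*exp(sqrt(2)*b/3)


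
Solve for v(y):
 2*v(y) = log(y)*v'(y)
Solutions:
 v(y) = C1*exp(2*li(y))


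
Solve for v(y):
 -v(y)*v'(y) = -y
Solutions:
 v(y) = -sqrt(C1 + y^2)
 v(y) = sqrt(C1 + y^2)


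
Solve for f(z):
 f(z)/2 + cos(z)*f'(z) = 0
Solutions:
 f(z) = C1*(sin(z) - 1)^(1/4)/(sin(z) + 1)^(1/4)


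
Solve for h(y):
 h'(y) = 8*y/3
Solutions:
 h(y) = C1 + 4*y^2/3


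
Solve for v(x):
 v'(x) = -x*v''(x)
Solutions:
 v(x) = C1 + C2*log(x)


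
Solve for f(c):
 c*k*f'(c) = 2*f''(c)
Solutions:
 f(c) = Piecewise((-sqrt(pi)*C1*erf(c*sqrt(-k)/2)/sqrt(-k) - C2, (k > 0) | (k < 0)), (-C1*c - C2, True))


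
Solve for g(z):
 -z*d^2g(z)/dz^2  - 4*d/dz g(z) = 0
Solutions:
 g(z) = C1 + C2/z^3


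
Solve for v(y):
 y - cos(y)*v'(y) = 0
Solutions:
 v(y) = C1 + Integral(y/cos(y), y)


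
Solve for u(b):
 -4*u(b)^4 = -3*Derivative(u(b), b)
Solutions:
 u(b) = (-1/(C1 + 4*b))^(1/3)
 u(b) = (-1/(C1 + 4*b))^(1/3)*(-1 - sqrt(3)*I)/2
 u(b) = (-1/(C1 + 4*b))^(1/3)*(-1 + sqrt(3)*I)/2


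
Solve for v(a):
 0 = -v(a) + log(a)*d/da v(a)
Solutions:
 v(a) = C1*exp(li(a))


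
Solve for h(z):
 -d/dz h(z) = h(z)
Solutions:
 h(z) = C1*exp(-z)


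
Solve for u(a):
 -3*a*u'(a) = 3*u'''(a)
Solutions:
 u(a) = C1 + Integral(C2*airyai(-a) + C3*airybi(-a), a)


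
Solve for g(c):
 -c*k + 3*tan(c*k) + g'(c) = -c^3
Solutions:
 g(c) = C1 - c^4/4 + c^2*k/2 - 3*Piecewise((-log(cos(c*k))/k, Ne(k, 0)), (0, True))


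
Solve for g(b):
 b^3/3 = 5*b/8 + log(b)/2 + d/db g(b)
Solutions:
 g(b) = C1 + b^4/12 - 5*b^2/16 - b*log(b)/2 + b/2


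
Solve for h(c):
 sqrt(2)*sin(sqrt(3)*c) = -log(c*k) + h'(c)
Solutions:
 h(c) = C1 + c*log(c*k) - c - sqrt(6)*cos(sqrt(3)*c)/3


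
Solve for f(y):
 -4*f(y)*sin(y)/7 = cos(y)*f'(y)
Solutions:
 f(y) = C1*cos(y)^(4/7)


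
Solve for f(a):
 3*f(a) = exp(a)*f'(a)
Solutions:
 f(a) = C1*exp(-3*exp(-a))


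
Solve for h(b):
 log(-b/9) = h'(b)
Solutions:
 h(b) = C1 + b*log(-b) + b*(-2*log(3) - 1)


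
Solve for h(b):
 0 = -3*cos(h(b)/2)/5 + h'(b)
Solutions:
 -3*b/5 - log(sin(h(b)/2) - 1) + log(sin(h(b)/2) + 1) = C1


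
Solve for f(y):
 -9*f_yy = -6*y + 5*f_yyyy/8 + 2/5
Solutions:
 f(y) = C1 + C2*y + C3*sin(6*sqrt(10)*y/5) + C4*cos(6*sqrt(10)*y/5) + y^3/9 - y^2/45


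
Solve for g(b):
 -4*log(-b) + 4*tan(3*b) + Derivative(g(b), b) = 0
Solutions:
 g(b) = C1 + 4*b*log(-b) - 4*b + 4*log(cos(3*b))/3


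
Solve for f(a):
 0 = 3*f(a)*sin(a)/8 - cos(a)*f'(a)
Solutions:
 f(a) = C1/cos(a)^(3/8)


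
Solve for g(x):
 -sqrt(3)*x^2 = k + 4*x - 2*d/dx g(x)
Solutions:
 g(x) = C1 + k*x/2 + sqrt(3)*x^3/6 + x^2


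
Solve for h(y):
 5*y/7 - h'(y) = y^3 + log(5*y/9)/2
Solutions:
 h(y) = C1 - y^4/4 + 5*y^2/14 - y*log(y)/2 - y*log(5)/2 + y/2 + y*log(3)


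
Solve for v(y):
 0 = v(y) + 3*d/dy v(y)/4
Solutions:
 v(y) = C1*exp(-4*y/3)


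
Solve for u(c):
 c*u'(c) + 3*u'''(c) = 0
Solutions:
 u(c) = C1 + Integral(C2*airyai(-3^(2/3)*c/3) + C3*airybi(-3^(2/3)*c/3), c)


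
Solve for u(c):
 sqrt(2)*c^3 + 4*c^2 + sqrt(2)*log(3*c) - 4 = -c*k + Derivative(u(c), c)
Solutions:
 u(c) = C1 + sqrt(2)*c^4/4 + 4*c^3/3 + c^2*k/2 + sqrt(2)*c*log(c) - 4*c - sqrt(2)*c + sqrt(2)*c*log(3)


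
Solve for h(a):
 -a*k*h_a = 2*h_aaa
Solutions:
 h(a) = C1 + Integral(C2*airyai(2^(2/3)*a*(-k)^(1/3)/2) + C3*airybi(2^(2/3)*a*(-k)^(1/3)/2), a)


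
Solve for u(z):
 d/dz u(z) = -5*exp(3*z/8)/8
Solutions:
 u(z) = C1 - 5*exp(3*z/8)/3


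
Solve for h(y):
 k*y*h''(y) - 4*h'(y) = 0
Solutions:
 h(y) = C1 + y^(((re(k) + 4)*re(k) + im(k)^2)/(re(k)^2 + im(k)^2))*(C2*sin(4*log(y)*Abs(im(k))/(re(k)^2 + im(k)^2)) + C3*cos(4*log(y)*im(k)/(re(k)^2 + im(k)^2)))


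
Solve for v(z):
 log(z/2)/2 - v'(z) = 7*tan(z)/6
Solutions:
 v(z) = C1 + z*log(z)/2 - z/2 - z*log(2)/2 + 7*log(cos(z))/6


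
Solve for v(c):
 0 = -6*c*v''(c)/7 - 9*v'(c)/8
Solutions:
 v(c) = C1 + C2/c^(5/16)


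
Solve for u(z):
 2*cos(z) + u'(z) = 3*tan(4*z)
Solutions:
 u(z) = C1 - 3*log(cos(4*z))/4 - 2*sin(z)


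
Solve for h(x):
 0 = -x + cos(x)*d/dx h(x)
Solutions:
 h(x) = C1 + Integral(x/cos(x), x)


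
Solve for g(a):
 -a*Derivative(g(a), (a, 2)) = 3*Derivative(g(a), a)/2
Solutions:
 g(a) = C1 + C2/sqrt(a)


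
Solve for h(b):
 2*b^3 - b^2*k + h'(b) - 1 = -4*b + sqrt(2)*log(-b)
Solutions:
 h(b) = C1 - b^4/2 + b^3*k/3 - 2*b^2 + sqrt(2)*b*log(-b) + b*(1 - sqrt(2))


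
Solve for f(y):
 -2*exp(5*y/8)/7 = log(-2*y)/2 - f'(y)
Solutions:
 f(y) = C1 + y*log(-y)/2 + y*(-1 + log(2))/2 + 16*exp(5*y/8)/35


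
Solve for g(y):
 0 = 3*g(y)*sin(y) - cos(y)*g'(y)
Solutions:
 g(y) = C1/cos(y)^3


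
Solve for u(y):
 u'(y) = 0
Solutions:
 u(y) = C1


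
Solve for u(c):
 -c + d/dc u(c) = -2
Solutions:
 u(c) = C1 + c^2/2 - 2*c


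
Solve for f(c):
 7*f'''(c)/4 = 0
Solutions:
 f(c) = C1 + C2*c + C3*c^2


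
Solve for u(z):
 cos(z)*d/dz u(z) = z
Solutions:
 u(z) = C1 + Integral(z/cos(z), z)


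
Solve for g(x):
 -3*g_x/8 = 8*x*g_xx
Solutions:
 g(x) = C1 + C2*x^(61/64)


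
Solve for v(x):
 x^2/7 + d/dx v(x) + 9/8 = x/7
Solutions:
 v(x) = C1 - x^3/21 + x^2/14 - 9*x/8


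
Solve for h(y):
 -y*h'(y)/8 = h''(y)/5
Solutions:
 h(y) = C1 + C2*erf(sqrt(5)*y/4)


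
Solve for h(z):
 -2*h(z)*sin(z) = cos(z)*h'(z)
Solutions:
 h(z) = C1*cos(z)^2


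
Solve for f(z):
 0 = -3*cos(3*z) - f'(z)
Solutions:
 f(z) = C1 - sin(3*z)


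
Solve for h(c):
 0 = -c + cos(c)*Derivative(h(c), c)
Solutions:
 h(c) = C1 + Integral(c/cos(c), c)


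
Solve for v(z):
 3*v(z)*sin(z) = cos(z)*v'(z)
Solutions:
 v(z) = C1/cos(z)^3


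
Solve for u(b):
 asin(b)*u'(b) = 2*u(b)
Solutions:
 u(b) = C1*exp(2*Integral(1/asin(b), b))


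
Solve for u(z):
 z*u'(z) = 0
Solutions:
 u(z) = C1


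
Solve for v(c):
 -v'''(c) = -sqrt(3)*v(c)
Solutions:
 v(c) = C3*exp(3^(1/6)*c) + (C1*sin(3^(2/3)*c/2) + C2*cos(3^(2/3)*c/2))*exp(-3^(1/6)*c/2)


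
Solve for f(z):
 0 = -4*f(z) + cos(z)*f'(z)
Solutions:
 f(z) = C1*(sin(z)^2 + 2*sin(z) + 1)/(sin(z)^2 - 2*sin(z) + 1)


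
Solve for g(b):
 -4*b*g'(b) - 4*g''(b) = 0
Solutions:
 g(b) = C1 + C2*erf(sqrt(2)*b/2)


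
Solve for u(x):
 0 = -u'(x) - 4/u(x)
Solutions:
 u(x) = -sqrt(C1 - 8*x)
 u(x) = sqrt(C1 - 8*x)


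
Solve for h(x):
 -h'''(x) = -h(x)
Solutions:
 h(x) = C3*exp(x) + (C1*sin(sqrt(3)*x/2) + C2*cos(sqrt(3)*x/2))*exp(-x/2)


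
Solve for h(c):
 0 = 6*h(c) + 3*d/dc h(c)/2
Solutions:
 h(c) = C1*exp(-4*c)


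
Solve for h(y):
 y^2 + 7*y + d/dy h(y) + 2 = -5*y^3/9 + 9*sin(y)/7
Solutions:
 h(y) = C1 - 5*y^4/36 - y^3/3 - 7*y^2/2 - 2*y - 9*cos(y)/7


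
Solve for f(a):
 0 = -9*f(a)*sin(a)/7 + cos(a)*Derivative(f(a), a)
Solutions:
 f(a) = C1/cos(a)^(9/7)


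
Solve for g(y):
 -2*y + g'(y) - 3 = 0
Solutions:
 g(y) = C1 + y^2 + 3*y


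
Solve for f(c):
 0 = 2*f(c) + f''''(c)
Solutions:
 f(c) = (C1*sin(2^(3/4)*c/2) + C2*cos(2^(3/4)*c/2))*exp(-2^(3/4)*c/2) + (C3*sin(2^(3/4)*c/2) + C4*cos(2^(3/4)*c/2))*exp(2^(3/4)*c/2)


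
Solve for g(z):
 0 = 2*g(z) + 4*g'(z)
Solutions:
 g(z) = C1*exp(-z/2)


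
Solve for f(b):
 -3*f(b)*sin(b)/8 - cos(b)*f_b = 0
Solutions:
 f(b) = C1*cos(b)^(3/8)


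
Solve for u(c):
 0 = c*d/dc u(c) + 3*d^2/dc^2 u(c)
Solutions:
 u(c) = C1 + C2*erf(sqrt(6)*c/6)


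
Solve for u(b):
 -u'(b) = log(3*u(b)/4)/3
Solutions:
 -3*Integral(1/(-log(_y) - log(3) + 2*log(2)), (_y, u(b))) = C1 - b


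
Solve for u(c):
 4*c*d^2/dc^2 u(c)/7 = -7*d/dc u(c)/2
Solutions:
 u(c) = C1 + C2/c^(41/8)


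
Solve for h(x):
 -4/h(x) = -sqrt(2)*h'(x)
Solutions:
 h(x) = -sqrt(C1 + 4*sqrt(2)*x)
 h(x) = sqrt(C1 + 4*sqrt(2)*x)


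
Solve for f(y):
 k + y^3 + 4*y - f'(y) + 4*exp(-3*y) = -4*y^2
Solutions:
 f(y) = C1 + k*y + y^4/4 + 4*y^3/3 + 2*y^2 - 4*exp(-3*y)/3


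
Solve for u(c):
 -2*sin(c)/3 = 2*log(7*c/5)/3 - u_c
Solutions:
 u(c) = C1 + 2*c*log(c)/3 - 2*c*log(5)/3 - 2*c/3 + 2*c*log(7)/3 - 2*cos(c)/3


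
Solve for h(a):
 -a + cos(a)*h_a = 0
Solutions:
 h(a) = C1 + Integral(a/cos(a), a)


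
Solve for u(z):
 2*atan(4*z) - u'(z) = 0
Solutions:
 u(z) = C1 + 2*z*atan(4*z) - log(16*z^2 + 1)/4


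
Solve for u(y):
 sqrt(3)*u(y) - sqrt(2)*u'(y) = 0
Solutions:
 u(y) = C1*exp(sqrt(6)*y/2)


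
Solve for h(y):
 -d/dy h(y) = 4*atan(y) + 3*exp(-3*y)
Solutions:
 h(y) = C1 - 4*y*atan(y) + 2*log(y^2 + 1) + exp(-3*y)


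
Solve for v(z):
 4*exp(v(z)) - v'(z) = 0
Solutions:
 v(z) = log(-1/(C1 + 4*z))


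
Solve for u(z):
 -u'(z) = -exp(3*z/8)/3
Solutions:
 u(z) = C1 + 8*exp(3*z/8)/9


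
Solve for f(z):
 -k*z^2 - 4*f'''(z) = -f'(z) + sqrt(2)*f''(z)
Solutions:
 f(z) = C1 + C2*exp(-sqrt(2)*z/2) + C3*exp(sqrt(2)*z/4) + k*z^3/3 + sqrt(2)*k*z^2 + 12*k*z


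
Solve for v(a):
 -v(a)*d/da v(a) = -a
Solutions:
 v(a) = -sqrt(C1 + a^2)
 v(a) = sqrt(C1 + a^2)


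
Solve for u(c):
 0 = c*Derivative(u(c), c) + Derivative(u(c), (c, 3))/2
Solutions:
 u(c) = C1 + Integral(C2*airyai(-2^(1/3)*c) + C3*airybi(-2^(1/3)*c), c)


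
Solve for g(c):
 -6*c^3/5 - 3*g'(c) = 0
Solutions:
 g(c) = C1 - c^4/10


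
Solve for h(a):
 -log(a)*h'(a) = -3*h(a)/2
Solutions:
 h(a) = C1*exp(3*li(a)/2)


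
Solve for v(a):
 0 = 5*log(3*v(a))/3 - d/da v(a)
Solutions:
 -3*Integral(1/(log(_y) + log(3)), (_y, v(a)))/5 = C1 - a


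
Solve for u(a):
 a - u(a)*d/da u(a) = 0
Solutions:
 u(a) = -sqrt(C1 + a^2)
 u(a) = sqrt(C1 + a^2)


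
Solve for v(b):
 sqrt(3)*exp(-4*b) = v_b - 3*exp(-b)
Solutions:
 v(b) = C1 - 3*exp(-b) - sqrt(3)*exp(-4*b)/4


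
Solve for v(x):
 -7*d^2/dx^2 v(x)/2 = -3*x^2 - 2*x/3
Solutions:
 v(x) = C1 + C2*x + x^4/14 + 2*x^3/63


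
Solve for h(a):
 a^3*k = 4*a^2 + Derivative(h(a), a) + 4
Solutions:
 h(a) = C1 + a^4*k/4 - 4*a^3/3 - 4*a


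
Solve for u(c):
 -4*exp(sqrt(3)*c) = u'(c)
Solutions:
 u(c) = C1 - 4*sqrt(3)*exp(sqrt(3)*c)/3


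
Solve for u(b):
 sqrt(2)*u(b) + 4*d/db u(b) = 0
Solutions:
 u(b) = C1*exp(-sqrt(2)*b/4)


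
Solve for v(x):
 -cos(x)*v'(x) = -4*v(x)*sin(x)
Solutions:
 v(x) = C1/cos(x)^4


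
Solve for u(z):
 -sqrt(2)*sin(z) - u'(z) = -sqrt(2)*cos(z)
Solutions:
 u(z) = C1 + 2*sin(z + pi/4)


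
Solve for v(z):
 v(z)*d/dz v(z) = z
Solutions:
 v(z) = -sqrt(C1 + z^2)
 v(z) = sqrt(C1 + z^2)


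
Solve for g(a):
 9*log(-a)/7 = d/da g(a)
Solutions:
 g(a) = C1 + 9*a*log(-a)/7 - 9*a/7


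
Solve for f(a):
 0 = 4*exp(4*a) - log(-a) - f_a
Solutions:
 f(a) = C1 - a*log(-a) + a + exp(4*a)


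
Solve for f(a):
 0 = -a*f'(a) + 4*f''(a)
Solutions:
 f(a) = C1 + C2*erfi(sqrt(2)*a/4)


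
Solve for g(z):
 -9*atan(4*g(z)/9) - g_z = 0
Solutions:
 Integral(1/atan(4*_y/9), (_y, g(z))) = C1 - 9*z


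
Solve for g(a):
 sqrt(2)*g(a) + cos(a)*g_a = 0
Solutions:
 g(a) = C1*(sin(a) - 1)^(sqrt(2)/2)/(sin(a) + 1)^(sqrt(2)/2)


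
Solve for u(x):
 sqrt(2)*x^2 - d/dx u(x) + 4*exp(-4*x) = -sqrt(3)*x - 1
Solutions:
 u(x) = C1 + sqrt(2)*x^3/3 + sqrt(3)*x^2/2 + x - exp(-4*x)


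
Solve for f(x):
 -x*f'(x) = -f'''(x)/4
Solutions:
 f(x) = C1 + Integral(C2*airyai(2^(2/3)*x) + C3*airybi(2^(2/3)*x), x)


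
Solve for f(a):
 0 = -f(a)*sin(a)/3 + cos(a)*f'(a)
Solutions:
 f(a) = C1/cos(a)^(1/3)


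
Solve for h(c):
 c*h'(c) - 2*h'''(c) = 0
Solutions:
 h(c) = C1 + Integral(C2*airyai(2^(2/3)*c/2) + C3*airybi(2^(2/3)*c/2), c)


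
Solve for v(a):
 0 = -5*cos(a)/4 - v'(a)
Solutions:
 v(a) = C1 - 5*sin(a)/4


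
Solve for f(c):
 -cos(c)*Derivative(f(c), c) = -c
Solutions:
 f(c) = C1 + Integral(c/cos(c), c)


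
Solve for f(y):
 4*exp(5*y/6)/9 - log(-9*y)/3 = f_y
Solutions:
 f(y) = C1 - y*log(-y)/3 + y*(1 - 2*log(3))/3 + 8*exp(5*y/6)/15


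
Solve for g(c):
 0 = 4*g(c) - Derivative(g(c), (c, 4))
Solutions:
 g(c) = C1*exp(-sqrt(2)*c) + C2*exp(sqrt(2)*c) + C3*sin(sqrt(2)*c) + C4*cos(sqrt(2)*c)


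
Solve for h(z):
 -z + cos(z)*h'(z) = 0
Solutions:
 h(z) = C1 + Integral(z/cos(z), z)


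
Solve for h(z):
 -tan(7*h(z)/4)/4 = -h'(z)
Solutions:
 h(z) = -4*asin(C1*exp(7*z/16))/7 + 4*pi/7
 h(z) = 4*asin(C1*exp(7*z/16))/7


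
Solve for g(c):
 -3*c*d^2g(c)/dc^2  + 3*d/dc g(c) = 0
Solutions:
 g(c) = C1 + C2*c^2


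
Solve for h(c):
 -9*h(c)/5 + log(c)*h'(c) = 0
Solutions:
 h(c) = C1*exp(9*li(c)/5)


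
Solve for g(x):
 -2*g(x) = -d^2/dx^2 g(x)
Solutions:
 g(x) = C1*exp(-sqrt(2)*x) + C2*exp(sqrt(2)*x)


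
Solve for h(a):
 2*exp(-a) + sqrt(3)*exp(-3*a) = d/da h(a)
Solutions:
 h(a) = C1 - 2*exp(-a) - sqrt(3)*exp(-3*a)/3


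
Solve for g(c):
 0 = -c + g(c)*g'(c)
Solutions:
 g(c) = -sqrt(C1 + c^2)
 g(c) = sqrt(C1 + c^2)


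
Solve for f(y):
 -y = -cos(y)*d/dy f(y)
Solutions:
 f(y) = C1 + Integral(y/cos(y), y)


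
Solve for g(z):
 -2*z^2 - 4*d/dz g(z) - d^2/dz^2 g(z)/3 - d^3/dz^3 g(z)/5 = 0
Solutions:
 g(z) = C1 - z^3/6 + z^2/24 + 31*z/720 + (C2*sin(sqrt(695)*z/6) + C3*cos(sqrt(695)*z/6))*exp(-5*z/6)


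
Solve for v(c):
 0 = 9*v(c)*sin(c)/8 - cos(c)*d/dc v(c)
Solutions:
 v(c) = C1/cos(c)^(9/8)


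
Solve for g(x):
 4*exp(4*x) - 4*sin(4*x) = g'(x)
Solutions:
 g(x) = C1 + exp(4*x) + cos(4*x)


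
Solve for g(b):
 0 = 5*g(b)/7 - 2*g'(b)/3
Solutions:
 g(b) = C1*exp(15*b/14)


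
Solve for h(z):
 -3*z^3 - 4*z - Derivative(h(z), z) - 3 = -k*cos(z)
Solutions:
 h(z) = C1 + k*sin(z) - 3*z^4/4 - 2*z^2 - 3*z


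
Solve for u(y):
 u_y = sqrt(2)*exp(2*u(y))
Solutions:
 u(y) = log(-sqrt(-1/(C1 + sqrt(2)*y))) - log(2)/2
 u(y) = log(-1/(C1 + sqrt(2)*y))/2 - log(2)/2


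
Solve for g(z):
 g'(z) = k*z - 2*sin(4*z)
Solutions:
 g(z) = C1 + k*z^2/2 + cos(4*z)/2


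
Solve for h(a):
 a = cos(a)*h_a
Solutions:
 h(a) = C1 + Integral(a/cos(a), a)


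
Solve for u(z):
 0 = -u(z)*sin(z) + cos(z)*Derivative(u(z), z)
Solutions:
 u(z) = C1/cos(z)


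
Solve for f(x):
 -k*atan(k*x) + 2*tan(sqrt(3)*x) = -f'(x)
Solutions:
 f(x) = C1 + k*Piecewise((x*atan(k*x) - log(k^2*x^2 + 1)/(2*k), Ne(k, 0)), (0, True)) + 2*sqrt(3)*log(cos(sqrt(3)*x))/3


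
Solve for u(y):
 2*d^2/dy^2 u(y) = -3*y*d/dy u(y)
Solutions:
 u(y) = C1 + C2*erf(sqrt(3)*y/2)


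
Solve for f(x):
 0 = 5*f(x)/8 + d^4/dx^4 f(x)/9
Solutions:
 f(x) = (C1*sin(2^(3/4)*sqrt(3)*5^(1/4)*x/4) + C2*cos(2^(3/4)*sqrt(3)*5^(1/4)*x/4))*exp(-2^(3/4)*sqrt(3)*5^(1/4)*x/4) + (C3*sin(2^(3/4)*sqrt(3)*5^(1/4)*x/4) + C4*cos(2^(3/4)*sqrt(3)*5^(1/4)*x/4))*exp(2^(3/4)*sqrt(3)*5^(1/4)*x/4)


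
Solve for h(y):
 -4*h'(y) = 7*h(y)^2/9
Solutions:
 h(y) = 36/(C1 + 7*y)


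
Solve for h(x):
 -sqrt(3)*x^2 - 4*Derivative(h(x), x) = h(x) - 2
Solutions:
 h(x) = C1*exp(-x/4) - sqrt(3)*x^2 + 8*sqrt(3)*x - 32*sqrt(3) + 2


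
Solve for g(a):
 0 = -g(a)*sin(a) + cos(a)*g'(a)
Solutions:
 g(a) = C1/cos(a)


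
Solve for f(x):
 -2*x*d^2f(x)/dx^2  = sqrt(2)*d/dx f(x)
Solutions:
 f(x) = C1 + C2*x^(1 - sqrt(2)/2)


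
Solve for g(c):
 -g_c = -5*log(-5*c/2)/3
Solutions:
 g(c) = C1 + 5*c*log(-c)/3 + 5*c*(-1 - log(2) + log(5))/3


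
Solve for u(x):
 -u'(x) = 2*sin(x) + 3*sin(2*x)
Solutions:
 u(x) = C1 - 3*sin(x)^2 + 2*cos(x)


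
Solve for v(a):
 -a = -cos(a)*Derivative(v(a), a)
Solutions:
 v(a) = C1 + Integral(a/cos(a), a)


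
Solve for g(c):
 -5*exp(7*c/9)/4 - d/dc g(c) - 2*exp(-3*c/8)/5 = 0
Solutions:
 g(c) = C1 - 45*exp(7*c/9)/28 + 16*exp(-3*c/8)/15


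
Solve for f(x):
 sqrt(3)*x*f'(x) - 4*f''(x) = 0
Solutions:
 f(x) = C1 + C2*erfi(sqrt(2)*3^(1/4)*x/4)


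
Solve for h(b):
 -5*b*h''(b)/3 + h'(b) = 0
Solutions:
 h(b) = C1 + C2*b^(8/5)


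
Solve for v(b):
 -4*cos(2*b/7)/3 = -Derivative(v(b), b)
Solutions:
 v(b) = C1 + 14*sin(2*b/7)/3


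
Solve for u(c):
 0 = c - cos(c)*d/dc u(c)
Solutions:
 u(c) = C1 + Integral(c/cos(c), c)


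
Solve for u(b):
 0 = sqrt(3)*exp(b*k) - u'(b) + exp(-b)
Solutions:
 u(b) = C1 - exp(-b) + sqrt(3)*exp(b*k)/k


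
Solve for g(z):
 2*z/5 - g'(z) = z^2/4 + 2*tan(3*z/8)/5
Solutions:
 g(z) = C1 - z^3/12 + z^2/5 + 16*log(cos(3*z/8))/15


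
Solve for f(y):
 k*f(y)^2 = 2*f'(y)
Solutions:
 f(y) = -2/(C1 + k*y)


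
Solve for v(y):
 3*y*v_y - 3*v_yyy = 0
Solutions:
 v(y) = C1 + Integral(C2*airyai(y) + C3*airybi(y), y)


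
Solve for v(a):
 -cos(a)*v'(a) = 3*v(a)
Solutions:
 v(a) = C1*(sin(a) - 1)^(3/2)/(sin(a) + 1)^(3/2)


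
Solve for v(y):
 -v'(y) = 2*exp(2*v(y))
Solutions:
 v(y) = log(-sqrt(-1/(C1 - 2*y))) - log(2)/2
 v(y) = log(-1/(C1 - 2*y))/2 - log(2)/2


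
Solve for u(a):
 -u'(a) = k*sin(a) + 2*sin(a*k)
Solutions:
 u(a) = C1 + k*cos(a) + 2*cos(a*k)/k


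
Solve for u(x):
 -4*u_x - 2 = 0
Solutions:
 u(x) = C1 - x/2


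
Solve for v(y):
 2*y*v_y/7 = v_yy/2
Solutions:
 v(y) = C1 + C2*erfi(sqrt(14)*y/7)


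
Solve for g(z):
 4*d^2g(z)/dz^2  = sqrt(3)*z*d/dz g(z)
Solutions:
 g(z) = C1 + C2*erfi(sqrt(2)*3^(1/4)*z/4)


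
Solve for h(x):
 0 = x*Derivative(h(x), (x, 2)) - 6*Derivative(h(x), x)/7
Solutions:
 h(x) = C1 + C2*x^(13/7)


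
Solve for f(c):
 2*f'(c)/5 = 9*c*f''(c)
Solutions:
 f(c) = C1 + C2*c^(47/45)


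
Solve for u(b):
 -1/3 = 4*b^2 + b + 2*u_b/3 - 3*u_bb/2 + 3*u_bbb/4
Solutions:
 u(b) = C1 + C2*exp(2*b/3) + C3*exp(4*b/3) - 2*b^3 - 57*b^2/4 - 409*b/8


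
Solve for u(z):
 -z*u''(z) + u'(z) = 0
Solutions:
 u(z) = C1 + C2*z^2


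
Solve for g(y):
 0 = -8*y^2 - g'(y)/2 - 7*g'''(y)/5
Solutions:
 g(y) = C1 + C2*sin(sqrt(70)*y/14) + C3*cos(sqrt(70)*y/14) - 16*y^3/3 + 448*y/5


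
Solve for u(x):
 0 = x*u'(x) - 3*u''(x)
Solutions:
 u(x) = C1 + C2*erfi(sqrt(6)*x/6)


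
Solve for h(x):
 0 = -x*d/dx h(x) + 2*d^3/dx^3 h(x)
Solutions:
 h(x) = C1 + Integral(C2*airyai(2^(2/3)*x/2) + C3*airybi(2^(2/3)*x/2), x)


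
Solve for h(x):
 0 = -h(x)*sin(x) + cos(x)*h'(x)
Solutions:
 h(x) = C1/cos(x)
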